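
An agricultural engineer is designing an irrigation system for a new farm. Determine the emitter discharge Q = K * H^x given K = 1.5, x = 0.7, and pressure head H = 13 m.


Q = K * H^x
  = 1.5 * 13^0.7
  = 1.5 * 6.0223
  = 9.03 L/h


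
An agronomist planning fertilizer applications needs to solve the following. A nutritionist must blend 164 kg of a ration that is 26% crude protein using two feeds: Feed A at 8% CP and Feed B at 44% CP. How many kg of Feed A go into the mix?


parts_A = CP_b - target = 44 - 26 = 18
parts_B = target - CP_a = 26 - 8 = 18
total_parts = 18 + 18 = 36
Feed A = 164 * 18 / 36 = 82 kg
Feed B = 164 * 18 / 36 = 82 kg


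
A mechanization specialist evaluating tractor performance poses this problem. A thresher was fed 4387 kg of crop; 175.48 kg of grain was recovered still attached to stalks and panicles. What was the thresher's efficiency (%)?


eta = (total - unthreshed) / total * 100
    = (4387 - 175.48) / 4387 * 100
    = 4211.52 / 4387 * 100
    = 96%


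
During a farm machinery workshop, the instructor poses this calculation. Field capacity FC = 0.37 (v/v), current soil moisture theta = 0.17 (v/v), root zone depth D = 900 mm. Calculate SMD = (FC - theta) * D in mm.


SMD = (FC - theta) * D
    = (0.37 - 0.17) * 900
    = 0.200 * 900
    = 180 mm


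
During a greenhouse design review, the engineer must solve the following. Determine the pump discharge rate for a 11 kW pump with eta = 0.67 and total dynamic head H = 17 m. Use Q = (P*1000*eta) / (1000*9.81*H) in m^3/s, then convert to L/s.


Q = (P * 1000 * eta) / (rho * g * H)
  = (11 * 1000 * 0.67) / (1000 * 9.81 * 17)
  = 7370 / 166770
  = 0.04419 m^3/s = 44.19 L/s


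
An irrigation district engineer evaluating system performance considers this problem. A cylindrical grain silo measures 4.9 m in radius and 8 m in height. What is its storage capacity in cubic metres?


V = pi * r^2 * h
  = pi * 4.9^2 * 8
  = pi * 24.01 * 8
  = 603.44 m^3


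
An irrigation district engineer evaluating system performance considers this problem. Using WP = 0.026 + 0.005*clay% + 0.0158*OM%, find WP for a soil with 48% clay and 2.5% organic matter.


WP = 0.026 + 0.005*48 + 0.0158*2.5
   = 0.026 + 0.2400 + 0.0395
   = 0.3055


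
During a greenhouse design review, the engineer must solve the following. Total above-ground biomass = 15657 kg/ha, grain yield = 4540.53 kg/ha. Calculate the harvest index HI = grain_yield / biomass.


HI = grain_yield / biomass
   = 4540.53 / 15657
   = 0.29


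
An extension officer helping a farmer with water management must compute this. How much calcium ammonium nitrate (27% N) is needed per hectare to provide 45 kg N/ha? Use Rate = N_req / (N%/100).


Rate = N_required / (N_content / 100)
     = 45 / (27 / 100)
     = 45 / 0.27
     = 166.67 kg/ha


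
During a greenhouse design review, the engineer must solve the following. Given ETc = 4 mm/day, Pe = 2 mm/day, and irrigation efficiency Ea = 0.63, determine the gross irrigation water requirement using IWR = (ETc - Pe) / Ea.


IWR = (ETc - Pe) / Ea
    = (4 - 2) / 0.63
    = 2 / 0.63
    = 3.17 mm/day


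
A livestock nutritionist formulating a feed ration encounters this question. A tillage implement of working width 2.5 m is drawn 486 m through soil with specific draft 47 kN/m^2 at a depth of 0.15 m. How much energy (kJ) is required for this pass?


E = k * d * w * L
  = 47 * 0.15 * 2.5 * 486
  = 8565.75 kJ


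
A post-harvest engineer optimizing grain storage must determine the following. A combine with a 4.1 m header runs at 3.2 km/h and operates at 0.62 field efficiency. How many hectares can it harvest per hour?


C = w * v * eta_f / 10
  = 4.1 * 3.2 * 0.62 / 10
  = 8.13 / 10
  = 0.81 ha/h


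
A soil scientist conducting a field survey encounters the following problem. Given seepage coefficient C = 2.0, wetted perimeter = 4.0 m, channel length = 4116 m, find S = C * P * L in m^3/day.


S = C * P * L
  = 2.0 * 4.0 * 4116
  = 32928 m^3/day


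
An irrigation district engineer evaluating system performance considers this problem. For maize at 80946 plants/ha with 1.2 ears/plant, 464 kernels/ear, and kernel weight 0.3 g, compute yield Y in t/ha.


Y = density * ears * kernels * kw
  = 80946 * 1.2 * 464 * 0.3 g/ha
  = 13521219.84 g/ha
  = 13521.22 kg/ha = 13.52 t/ha


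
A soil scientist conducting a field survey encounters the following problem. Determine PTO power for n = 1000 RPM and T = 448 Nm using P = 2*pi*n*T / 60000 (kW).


P = 2*pi*n*T / 60000
  = 2*pi * 1000 * 448 / 60000
  = 2814867.02 / 60000
  = 46.91 kW


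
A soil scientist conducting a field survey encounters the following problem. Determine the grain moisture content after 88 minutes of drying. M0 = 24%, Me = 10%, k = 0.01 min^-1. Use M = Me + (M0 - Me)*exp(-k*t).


M = Me + (M0 - Me) * e^(-k*t)
  = 10 + (24 - 10) * e^(-0.01*88)
  = 10 + 14 * e^(-0.880)
  = 10 + 14 * 0.41478
  = 10 + 5.8070
  = 15.81%


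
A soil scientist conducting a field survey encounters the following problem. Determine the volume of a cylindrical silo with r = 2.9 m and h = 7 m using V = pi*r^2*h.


V = pi * r^2 * h
  = pi * 2.9^2 * 7
  = pi * 8.41 * 7
  = 184.95 m^3


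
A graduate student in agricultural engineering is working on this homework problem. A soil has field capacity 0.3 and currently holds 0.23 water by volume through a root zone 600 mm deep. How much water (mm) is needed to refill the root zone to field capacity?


SMD = (FC - theta) * D
    = (0.3 - 0.23) * 600
    = 0.070 * 600
    = 42 mm


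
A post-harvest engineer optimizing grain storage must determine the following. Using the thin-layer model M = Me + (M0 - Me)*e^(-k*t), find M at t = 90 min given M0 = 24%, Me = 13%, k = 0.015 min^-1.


M = Me + (M0 - Me) * e^(-k*t)
  = 13 + (24 - 13) * e^(-0.015*90)
  = 13 + 11 * e^(-1.350)
  = 13 + 11 * 0.25924
  = 13 + 2.8516
  = 15.85%


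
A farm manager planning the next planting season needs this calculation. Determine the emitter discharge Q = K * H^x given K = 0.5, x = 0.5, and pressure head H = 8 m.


Q = K * H^x
  = 0.5 * 8^0.5
  = 0.5 * 2.8284
  = 1.41 L/h


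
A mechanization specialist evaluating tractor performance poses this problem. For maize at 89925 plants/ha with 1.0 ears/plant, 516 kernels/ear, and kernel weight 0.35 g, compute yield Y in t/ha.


Y = density * ears * kernels * kw
  = 89925 * 1.0 * 516 * 0.35 g/ha
  = 16240455.00 g/ha
  = 16240.46 kg/ha = 16.24 t/ha


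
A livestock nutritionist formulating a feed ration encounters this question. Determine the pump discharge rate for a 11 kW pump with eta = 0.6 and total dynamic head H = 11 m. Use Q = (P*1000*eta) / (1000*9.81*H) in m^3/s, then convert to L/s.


Q = (P * 1000 * eta) / (rho * g * H)
  = (11 * 1000 * 0.6) / (1000 * 9.81 * 11)
  = 6600 / 107910
  = 0.06116 m^3/s = 61.16 L/s


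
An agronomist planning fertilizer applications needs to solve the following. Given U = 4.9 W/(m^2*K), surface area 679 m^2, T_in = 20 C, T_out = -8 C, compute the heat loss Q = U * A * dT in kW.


dT = 20 - (-8) = 28 K
Q = U * A * dT
  = 4.9 * 679 * 28
  = 93158.80 W = 93.16 kW


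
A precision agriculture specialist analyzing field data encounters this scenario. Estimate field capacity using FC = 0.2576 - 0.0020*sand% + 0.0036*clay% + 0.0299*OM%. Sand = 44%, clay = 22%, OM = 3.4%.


FC = 0.2576 - 0.0020*44 + 0.0036*22 + 0.0299*3.4
   = 0.2576 - 0.0880 + 0.0792 + 0.1017
   = 0.3505


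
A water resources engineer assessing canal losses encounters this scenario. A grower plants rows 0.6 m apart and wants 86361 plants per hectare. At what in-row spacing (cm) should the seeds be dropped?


spacing = 10000 / (row_sp * density)
        = 10000 / (0.6 * 86361)
        = 10000 / 51816.60
        = 0.19299 m = 19.30 cm


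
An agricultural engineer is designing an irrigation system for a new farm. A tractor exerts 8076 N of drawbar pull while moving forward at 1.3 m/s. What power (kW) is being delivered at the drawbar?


P = F * v / 1000
  = 8076 * 1.3 / 1000
  = 10498.80 / 1000
  = 10.50 kW


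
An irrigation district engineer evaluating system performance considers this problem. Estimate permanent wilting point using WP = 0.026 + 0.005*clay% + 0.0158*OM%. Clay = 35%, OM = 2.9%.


WP = 0.026 + 0.005*35 + 0.0158*2.9
   = 0.026 + 0.1750 + 0.0458
   = 0.2468


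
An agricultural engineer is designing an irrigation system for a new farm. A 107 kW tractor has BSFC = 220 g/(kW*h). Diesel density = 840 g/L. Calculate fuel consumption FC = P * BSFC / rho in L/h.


FC = P * BSFC / rho_fuel
   = 107 * 220 / 840
   = 23540 / 840
   = 28.02 L/h


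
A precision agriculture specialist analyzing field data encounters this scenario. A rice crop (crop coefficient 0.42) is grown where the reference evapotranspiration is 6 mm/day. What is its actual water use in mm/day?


ETc = Kc * ET0
    = 0.42 * 6
    = 2.52 mm/day


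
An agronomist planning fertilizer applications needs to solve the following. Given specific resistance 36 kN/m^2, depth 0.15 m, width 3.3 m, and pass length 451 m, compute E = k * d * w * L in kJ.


E = k * d * w * L
  = 36 * 0.15 * 3.3 * 451
  = 8036.82 kJ


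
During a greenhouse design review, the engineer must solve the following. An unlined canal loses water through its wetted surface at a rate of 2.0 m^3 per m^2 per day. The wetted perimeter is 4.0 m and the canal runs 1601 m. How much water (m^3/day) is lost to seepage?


S = C * P * L
  = 2.0 * 4.0 * 1601
  = 12808 m^3/day


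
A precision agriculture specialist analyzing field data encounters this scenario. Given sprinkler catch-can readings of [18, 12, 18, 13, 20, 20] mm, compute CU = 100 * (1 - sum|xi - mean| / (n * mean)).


xbar = 101 / 6 = 16.833
sum|xi - xbar| = 17.333
CU = 100 * (1 - 17.333 / (6 * 16.833))
   = 100 * (1 - 0.1716)
   = 82.84%


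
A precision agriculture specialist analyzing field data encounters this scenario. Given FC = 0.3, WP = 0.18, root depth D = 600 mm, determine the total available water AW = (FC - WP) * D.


AW = (FC - WP) * D
   = (0.3 - 0.18) * 600
   = 0.12 * 600
   = 72 mm


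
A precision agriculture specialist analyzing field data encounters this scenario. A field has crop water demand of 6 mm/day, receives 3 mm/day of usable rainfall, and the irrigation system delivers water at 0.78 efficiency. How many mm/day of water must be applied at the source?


IWR = (ETc - Pe) / Ea
    = (6 - 3) / 0.78
    = 3 / 0.78
    = 3.85 mm/day


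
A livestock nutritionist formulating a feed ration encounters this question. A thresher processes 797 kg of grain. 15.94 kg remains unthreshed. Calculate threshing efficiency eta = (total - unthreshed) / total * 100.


eta = (total - unthreshed) / total * 100
    = (797 - 15.94) / 797 * 100
    = 781.06 / 797 * 100
    = 98%


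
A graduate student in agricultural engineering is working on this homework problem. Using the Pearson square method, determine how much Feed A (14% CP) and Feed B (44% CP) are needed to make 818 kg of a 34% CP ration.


parts_A = CP_b - target = 44 - 34 = 10
parts_B = target - CP_a = 34 - 14 = 20
total_parts = 10 + 20 = 30
Feed A = 818 * 10 / 30 = 272.67 kg
Feed B = 818 * 20 / 30 = 545.33 kg

272.67 kg


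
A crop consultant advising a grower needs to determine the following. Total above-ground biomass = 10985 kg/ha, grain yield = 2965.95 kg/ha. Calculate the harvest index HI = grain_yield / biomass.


HI = grain_yield / biomass
   = 2965.95 / 10985
   = 0.27


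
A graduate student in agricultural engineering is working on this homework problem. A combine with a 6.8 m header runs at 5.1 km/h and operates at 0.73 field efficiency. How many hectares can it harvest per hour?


C = w * v * eta_f / 10
  = 6.8 * 5.1 * 0.73 / 10
  = 25.32 / 10
  = 2.53 ha/h


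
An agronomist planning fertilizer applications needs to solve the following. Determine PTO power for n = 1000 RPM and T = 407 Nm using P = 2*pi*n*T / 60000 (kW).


P = 2*pi*n*T / 60000
  = 2*pi * 1000 * 407 / 60000
  = 2557256.42 / 60000
  = 42.62 kW


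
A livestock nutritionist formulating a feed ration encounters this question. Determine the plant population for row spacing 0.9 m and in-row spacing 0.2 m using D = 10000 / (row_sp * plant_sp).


D = 10000 / (row_sp * plant_sp)
  = 10000 / (0.9 * 0.2)
  = 10000 / 0.1800
  = 55555.56 plants/ha


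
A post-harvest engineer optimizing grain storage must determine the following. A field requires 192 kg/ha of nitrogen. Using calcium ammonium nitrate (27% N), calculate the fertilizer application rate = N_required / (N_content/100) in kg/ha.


Rate = N_required / (N_content / 100)
     = 192 / (27 / 100)
     = 192 / 0.27
     = 711.11 kg/ha


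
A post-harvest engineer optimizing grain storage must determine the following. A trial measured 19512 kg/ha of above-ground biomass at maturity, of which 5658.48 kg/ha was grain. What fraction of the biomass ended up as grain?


HI = grain_yield / biomass
   = 5658.48 / 19512
   = 0.29


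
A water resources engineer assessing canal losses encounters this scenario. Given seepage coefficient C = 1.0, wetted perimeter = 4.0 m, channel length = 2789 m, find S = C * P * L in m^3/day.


S = C * P * L
  = 1.0 * 4.0 * 2789
  = 11156 m^3/day


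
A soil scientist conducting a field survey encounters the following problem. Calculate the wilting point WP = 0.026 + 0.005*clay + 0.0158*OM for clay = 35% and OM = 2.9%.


WP = 0.026 + 0.005*35 + 0.0158*2.9
   = 0.026 + 0.1750 + 0.0458
   = 0.2468


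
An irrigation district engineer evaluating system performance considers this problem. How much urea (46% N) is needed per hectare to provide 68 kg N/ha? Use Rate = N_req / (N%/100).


Rate = N_required / (N_content / 100)
     = 68 / (46 / 100)
     = 68 / 0.46
     = 147.83 kg/ha


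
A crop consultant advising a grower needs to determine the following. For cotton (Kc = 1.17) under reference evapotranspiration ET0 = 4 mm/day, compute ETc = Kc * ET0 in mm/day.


ETc = Kc * ET0
    = 1.17 * 4
    = 4.68 mm/day


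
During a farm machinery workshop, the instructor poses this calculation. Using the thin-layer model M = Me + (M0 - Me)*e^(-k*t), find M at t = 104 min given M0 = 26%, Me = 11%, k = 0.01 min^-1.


M = Me + (M0 - Me) * e^(-k*t)
  = 11 + (26 - 11) * e^(-0.01*104)
  = 11 + 15 * e^(-1.040)
  = 11 + 15 * 0.35345
  = 11 + 5.3018
  = 16.30%


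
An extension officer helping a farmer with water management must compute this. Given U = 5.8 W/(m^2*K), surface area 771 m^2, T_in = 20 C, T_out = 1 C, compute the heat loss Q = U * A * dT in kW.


dT = 20 - (1) = 19 K
Q = U * A * dT
  = 5.8 * 771 * 19
  = 84964.20 W = 84.96 kW


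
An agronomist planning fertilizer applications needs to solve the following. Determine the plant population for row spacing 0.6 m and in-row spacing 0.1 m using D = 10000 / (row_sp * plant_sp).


D = 10000 / (row_sp * plant_sp)
  = 10000 / (0.6 * 0.1)
  = 10000 / 0.0600
  = 166666.67 plants/ha


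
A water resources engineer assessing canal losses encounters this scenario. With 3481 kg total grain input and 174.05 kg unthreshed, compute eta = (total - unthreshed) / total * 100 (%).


eta = (total - unthreshed) / total * 100
    = (3481 - 174.05) / 3481 * 100
    = 3306.95 / 3481 * 100
    = 95%


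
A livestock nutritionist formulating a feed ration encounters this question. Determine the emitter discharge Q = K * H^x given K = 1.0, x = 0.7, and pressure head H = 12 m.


Q = K * H^x
  = 1.0 * 12^0.7
  = 1.0 * 5.6941
  = 5.69 L/h


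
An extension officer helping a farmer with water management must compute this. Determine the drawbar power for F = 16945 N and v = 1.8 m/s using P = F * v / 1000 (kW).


P = F * v / 1000
  = 16945 * 1.8 / 1000
  = 30501 / 1000
  = 30.50 kW


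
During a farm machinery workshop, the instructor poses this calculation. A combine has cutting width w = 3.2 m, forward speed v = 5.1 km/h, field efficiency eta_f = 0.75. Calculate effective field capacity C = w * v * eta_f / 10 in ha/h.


C = w * v * eta_f / 10
  = 3.2 * 5.1 * 0.75 / 10
  = 12.24 / 10
  = 1.22 ha/h


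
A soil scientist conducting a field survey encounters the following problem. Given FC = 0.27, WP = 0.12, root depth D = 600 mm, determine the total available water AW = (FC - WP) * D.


AW = (FC - WP) * D
   = (0.27 - 0.12) * 600
   = 0.15 * 600
   = 90 mm


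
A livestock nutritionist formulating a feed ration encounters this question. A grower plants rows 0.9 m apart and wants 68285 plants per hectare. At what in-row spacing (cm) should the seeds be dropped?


spacing = 10000 / (row_sp * density)
        = 10000 / (0.9 * 68285)
        = 10000 / 61456.50
        = 0.16272 m = 16.27 cm


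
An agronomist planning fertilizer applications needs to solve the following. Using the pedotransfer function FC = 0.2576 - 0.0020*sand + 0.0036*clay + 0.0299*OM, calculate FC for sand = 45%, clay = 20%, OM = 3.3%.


FC = 0.2576 - 0.0020*45 + 0.0036*20 + 0.0299*3.3
   = 0.2576 - 0.0900 + 0.0720 + 0.0987
   = 0.3383


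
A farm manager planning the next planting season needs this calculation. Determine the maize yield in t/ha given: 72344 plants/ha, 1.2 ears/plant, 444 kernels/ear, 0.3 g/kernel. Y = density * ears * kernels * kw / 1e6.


Y = density * ears * kernels * kw
  = 72344 * 1.2 * 444 * 0.3 g/ha
  = 11563464.96 g/ha
  = 11563.46 kg/ha = 11.56 t/ha


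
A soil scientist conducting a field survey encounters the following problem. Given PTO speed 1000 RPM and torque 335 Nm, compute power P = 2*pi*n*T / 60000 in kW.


P = 2*pi*n*T / 60000
  = 2*pi * 1000 * 335 / 60000
  = 2104867.08 / 60000
  = 35.08 kW


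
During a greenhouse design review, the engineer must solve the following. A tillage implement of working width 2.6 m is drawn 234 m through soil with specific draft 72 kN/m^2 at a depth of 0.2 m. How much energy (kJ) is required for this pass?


E = k * d * w * L
  = 72 * 0.2 * 2.6 * 234
  = 8760.96 kJ


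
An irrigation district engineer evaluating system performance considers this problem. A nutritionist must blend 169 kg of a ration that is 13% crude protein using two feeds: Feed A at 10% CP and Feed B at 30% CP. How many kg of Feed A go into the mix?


parts_A = CP_b - target = 30 - 13 = 17
parts_B = target - CP_a = 13 - 10 = 3
total_parts = 17 + 3 = 20
Feed A = 169 * 17 / 20 = 143.65 kg
Feed B = 169 * 3 / 20 = 25.35 kg

143.65 kg


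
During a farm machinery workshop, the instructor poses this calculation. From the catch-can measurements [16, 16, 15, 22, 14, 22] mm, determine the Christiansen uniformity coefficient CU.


xbar = 105 / 6 = 17.500
sum|xi - xbar| = 18
CU = 100 * (1 - 18 / (6 * 17.500))
   = 100 * (1 - 0.1714)
   = 82.86%


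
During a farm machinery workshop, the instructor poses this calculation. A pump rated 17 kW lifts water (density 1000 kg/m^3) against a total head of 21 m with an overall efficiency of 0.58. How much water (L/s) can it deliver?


Q = (P * 1000 * eta) / (rho * g * H)
  = (17 * 1000 * 0.58) / (1000 * 9.81 * 21)
  = 9860 / 206010
  = 0.04786 m^3/s = 47.86 L/s


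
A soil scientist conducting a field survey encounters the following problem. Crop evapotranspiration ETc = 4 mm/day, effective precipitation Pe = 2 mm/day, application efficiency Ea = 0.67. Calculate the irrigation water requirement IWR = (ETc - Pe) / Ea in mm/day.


IWR = (ETc - Pe) / Ea
    = (4 - 2) / 0.67
    = 2 / 0.67
    = 2.99 mm/day


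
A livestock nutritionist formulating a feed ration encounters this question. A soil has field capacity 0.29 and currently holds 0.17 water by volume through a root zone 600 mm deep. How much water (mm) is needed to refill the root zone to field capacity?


SMD = (FC - theta) * D
    = (0.29 - 0.17) * 600
    = 0.120 * 600
    = 72 mm


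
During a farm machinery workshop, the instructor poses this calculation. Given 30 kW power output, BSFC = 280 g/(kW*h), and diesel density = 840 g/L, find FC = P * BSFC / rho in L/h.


FC = P * BSFC / rho_fuel
   = 30 * 280 / 840
   = 8400 / 840
   = 10 L/h


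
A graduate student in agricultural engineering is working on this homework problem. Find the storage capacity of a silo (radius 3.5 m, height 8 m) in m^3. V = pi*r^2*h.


V = pi * r^2 * h
  = pi * 3.5^2 * 8
  = pi * 12.25 * 8
  = 307.88 m^3


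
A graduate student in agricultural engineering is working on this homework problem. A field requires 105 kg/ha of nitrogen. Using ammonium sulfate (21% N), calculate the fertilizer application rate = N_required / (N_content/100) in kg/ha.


Rate = N_required / (N_content / 100)
     = 105 / (21 / 100)
     = 105 / 0.21
     = 500 kg/ha


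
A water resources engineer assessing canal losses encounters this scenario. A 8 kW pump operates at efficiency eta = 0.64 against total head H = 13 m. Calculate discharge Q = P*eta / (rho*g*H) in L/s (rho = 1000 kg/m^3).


Q = (P * 1000 * eta) / (rho * g * H)
  = (8 * 1000 * 0.64) / (1000 * 9.81 * 13)
  = 5120 / 127530
  = 0.04015 m^3/s = 40.15 L/s


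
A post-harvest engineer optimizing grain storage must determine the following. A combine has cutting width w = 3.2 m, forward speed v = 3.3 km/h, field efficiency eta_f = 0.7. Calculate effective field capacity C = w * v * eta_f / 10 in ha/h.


C = w * v * eta_f / 10
  = 3.2 * 3.3 * 0.7 / 10
  = 7.39 / 10
  = 0.74 ha/h


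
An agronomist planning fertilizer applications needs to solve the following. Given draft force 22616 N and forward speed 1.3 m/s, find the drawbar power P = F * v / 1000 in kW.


P = F * v / 1000
  = 22616 * 1.3 / 1000
  = 29400.80 / 1000
  = 29.40 kW


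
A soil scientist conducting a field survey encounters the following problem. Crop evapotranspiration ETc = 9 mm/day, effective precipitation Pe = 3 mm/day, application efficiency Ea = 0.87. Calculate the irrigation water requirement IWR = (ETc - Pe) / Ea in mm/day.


IWR = (ETc - Pe) / Ea
    = (9 - 3) / 0.87
    = 6 / 0.87
    = 6.90 mm/day


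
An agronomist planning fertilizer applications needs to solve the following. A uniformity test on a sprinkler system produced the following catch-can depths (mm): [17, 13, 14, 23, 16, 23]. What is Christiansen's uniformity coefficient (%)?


xbar = 106 / 6 = 17.667
sum|xi - xbar| = 21.333
CU = 100 * (1 - 21.333 / (6 * 17.667))
   = 100 * (1 - 0.2013)
   = 79.87%


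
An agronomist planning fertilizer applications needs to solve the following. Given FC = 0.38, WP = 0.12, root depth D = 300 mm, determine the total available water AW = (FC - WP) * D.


AW = (FC - WP) * D
   = (0.38 - 0.12) * 300
   = 0.26 * 300
   = 78 mm


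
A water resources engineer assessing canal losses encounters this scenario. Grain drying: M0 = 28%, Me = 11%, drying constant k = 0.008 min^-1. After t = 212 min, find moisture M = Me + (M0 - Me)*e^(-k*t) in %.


M = Me + (M0 - Me) * e^(-k*t)
  = 11 + (28 - 11) * e^(-0.008*212)
  = 11 + 17 * e^(-1.696)
  = 11 + 17 * 0.18342
  = 11 + 3.1181
  = 14.12%


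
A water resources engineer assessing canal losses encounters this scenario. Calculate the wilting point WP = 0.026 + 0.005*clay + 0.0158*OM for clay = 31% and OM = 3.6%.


WP = 0.026 + 0.005*31 + 0.0158*3.6
   = 0.026 + 0.1550 + 0.0569
   = 0.2379


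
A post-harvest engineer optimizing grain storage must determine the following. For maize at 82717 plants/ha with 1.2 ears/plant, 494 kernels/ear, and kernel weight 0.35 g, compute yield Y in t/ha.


Y = density * ears * kernels * kw
  = 82717 * 1.2 * 494 * 0.35 g/ha
  = 17162123.16 g/ha
  = 17162.12 kg/ha = 17.16 t/ha


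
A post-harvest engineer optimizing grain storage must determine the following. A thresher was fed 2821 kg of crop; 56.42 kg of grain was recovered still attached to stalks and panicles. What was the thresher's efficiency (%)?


eta = (total - unthreshed) / total * 100
    = (2821 - 56.42) / 2821 * 100
    = 2764.58 / 2821 * 100
    = 98%


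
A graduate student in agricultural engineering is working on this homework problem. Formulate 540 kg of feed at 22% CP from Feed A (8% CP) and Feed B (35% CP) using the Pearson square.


parts_A = CP_b - target = 35 - 22 = 13
parts_B = target - CP_a = 22 - 8 = 14
total_parts = 13 + 14 = 27
Feed A = 540 * 13 / 27 = 260 kg
Feed B = 540 * 14 / 27 = 280 kg

260 kg


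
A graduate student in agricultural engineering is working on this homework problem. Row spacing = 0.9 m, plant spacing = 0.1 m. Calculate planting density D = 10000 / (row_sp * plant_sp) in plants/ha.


D = 10000 / (row_sp * plant_sp)
  = 10000 / (0.9 * 0.1)
  = 10000 / 0.0900
  = 111111.11 plants/ha


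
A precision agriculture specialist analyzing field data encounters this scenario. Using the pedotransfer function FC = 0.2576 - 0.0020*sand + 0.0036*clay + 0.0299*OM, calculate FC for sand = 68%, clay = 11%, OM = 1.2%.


FC = 0.2576 - 0.0020*68 + 0.0036*11 + 0.0299*1.2
   = 0.2576 - 0.1360 + 0.0396 + 0.0359
   = 0.1971


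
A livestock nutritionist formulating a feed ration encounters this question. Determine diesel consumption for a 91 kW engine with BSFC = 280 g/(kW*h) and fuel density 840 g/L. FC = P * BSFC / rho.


FC = P * BSFC / rho_fuel
   = 91 * 280 / 840
   = 25480 / 840
   = 30.33 L/h


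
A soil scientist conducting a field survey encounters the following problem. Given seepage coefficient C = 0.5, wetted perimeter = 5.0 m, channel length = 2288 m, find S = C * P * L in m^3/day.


S = C * P * L
  = 0.5 * 5.0 * 2288
  = 5720 m^3/day


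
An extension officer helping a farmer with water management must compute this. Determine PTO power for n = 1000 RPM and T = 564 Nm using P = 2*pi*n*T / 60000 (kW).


P = 2*pi*n*T / 60000
  = 2*pi * 1000 * 564 / 60000
  = 3543716.51 / 60000
  = 59.06 kW


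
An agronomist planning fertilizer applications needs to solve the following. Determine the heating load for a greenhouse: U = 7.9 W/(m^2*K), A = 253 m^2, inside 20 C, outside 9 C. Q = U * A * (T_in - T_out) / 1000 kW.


dT = 20 - (9) = 11 K
Q = U * A * dT
  = 7.9 * 253 * 11
  = 21985.70 W = 21.99 kW


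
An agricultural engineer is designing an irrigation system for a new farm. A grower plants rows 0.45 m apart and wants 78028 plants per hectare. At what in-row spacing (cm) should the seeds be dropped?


spacing = 10000 / (row_sp * density)
        = 10000 / (0.45 * 78028)
        = 10000 / 35112.60
        = 0.28480 m = 28.48 cm


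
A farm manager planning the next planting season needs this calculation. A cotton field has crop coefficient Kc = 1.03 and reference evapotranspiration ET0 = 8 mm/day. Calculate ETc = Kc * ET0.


ETc = Kc * ET0
    = 1.03 * 8
    = 8.24 mm/day


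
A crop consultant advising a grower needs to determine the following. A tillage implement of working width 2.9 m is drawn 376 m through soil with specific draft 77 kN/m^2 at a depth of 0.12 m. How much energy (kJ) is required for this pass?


E = k * d * w * L
  = 77 * 0.12 * 2.9 * 376
  = 10075.30 kJ


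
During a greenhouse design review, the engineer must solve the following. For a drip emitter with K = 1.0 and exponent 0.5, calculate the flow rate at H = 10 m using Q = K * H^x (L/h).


Q = K * H^x
  = 1.0 * 10^0.5
  = 1.0 * 3.1623
  = 3.16 L/h


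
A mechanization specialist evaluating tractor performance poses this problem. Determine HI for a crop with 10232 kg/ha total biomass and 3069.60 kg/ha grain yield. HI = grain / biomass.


HI = grain_yield / biomass
   = 3069.60 / 10232
   = 0.30


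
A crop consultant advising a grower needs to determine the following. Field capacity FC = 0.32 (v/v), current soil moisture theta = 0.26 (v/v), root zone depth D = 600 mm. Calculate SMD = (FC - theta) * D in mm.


SMD = (FC - theta) * D
    = (0.32 - 0.26) * 600
    = 0.060 * 600
    = 36 mm


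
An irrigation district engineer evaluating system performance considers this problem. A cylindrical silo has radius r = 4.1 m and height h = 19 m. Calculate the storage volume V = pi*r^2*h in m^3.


V = pi * r^2 * h
  = pi * 4.1^2 * 19
  = pi * 16.81 * 19
  = 1003.39 m^3


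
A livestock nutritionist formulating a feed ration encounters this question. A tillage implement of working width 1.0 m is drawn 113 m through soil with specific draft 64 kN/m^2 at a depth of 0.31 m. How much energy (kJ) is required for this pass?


E = k * d * w * L
  = 64 * 0.31 * 1.0 * 113
  = 2241.92 kJ


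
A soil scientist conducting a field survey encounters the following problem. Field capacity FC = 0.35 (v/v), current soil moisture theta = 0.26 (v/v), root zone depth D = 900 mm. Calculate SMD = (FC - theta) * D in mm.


SMD = (FC - theta) * D
    = (0.35 - 0.26) * 900
    = 0.090 * 900
    = 81 mm


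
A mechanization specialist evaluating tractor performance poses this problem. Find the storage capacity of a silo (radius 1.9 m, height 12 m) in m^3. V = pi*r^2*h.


V = pi * r^2 * h
  = pi * 1.9^2 * 12
  = pi * 3.61 * 12
  = 136.09 m^3


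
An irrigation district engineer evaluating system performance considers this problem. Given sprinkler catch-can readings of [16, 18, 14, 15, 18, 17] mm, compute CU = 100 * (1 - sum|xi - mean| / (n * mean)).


xbar = 98 / 6 = 16.333
sum|xi - xbar| = 8
CU = 100 * (1 - 8 / (6 * 16.333))
   = 100 * (1 - 0.0816)
   = 91.84%


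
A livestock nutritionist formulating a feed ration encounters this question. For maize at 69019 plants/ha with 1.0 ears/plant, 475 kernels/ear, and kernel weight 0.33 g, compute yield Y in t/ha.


Y = density * ears * kernels * kw
  = 69019 * 1.0 * 475 * 0.33 g/ha
  = 10818728.25 g/ha
  = 10818.73 kg/ha = 10.82 t/ha


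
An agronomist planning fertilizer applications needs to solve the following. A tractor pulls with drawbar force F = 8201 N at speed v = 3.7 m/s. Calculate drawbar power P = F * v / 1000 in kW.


P = F * v / 1000
  = 8201 * 3.7 / 1000
  = 30343.70 / 1000
  = 30.34 kW


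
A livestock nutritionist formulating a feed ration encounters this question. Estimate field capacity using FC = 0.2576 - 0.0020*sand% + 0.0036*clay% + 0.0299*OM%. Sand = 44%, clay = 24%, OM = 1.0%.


FC = 0.2576 - 0.0020*44 + 0.0036*24 + 0.0299*1.0
   = 0.2576 - 0.0880 + 0.0864 + 0.0299
   = 0.2859


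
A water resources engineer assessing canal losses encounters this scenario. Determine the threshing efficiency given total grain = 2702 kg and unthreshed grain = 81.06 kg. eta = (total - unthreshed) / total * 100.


eta = (total - unthreshed) / total * 100
    = (2702 - 81.06) / 2702 * 100
    = 2620.94 / 2702 * 100
    = 97%


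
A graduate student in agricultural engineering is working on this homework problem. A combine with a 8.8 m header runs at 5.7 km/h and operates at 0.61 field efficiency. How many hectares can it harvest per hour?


C = w * v * eta_f / 10
  = 8.8 * 5.7 * 0.61 / 10
  = 30.60 / 10
  = 3.06 ha/h


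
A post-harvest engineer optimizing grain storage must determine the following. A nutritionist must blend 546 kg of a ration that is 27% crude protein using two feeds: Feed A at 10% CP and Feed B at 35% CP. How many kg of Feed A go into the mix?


parts_A = CP_b - target = 35 - 27 = 8
parts_B = target - CP_a = 27 - 10 = 17
total_parts = 8 + 17 = 25
Feed A = 546 * 8 / 25 = 174.72 kg
Feed B = 546 * 17 / 25 = 371.28 kg

174.72 kg


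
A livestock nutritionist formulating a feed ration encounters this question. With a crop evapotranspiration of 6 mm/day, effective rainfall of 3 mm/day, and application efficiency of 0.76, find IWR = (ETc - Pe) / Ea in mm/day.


IWR = (ETc - Pe) / Ea
    = (6 - 3) / 0.76
    = 3 / 0.76
    = 3.95 mm/day


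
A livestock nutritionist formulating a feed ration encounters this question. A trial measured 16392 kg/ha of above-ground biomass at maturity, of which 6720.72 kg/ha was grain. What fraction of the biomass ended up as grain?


HI = grain_yield / biomass
   = 6720.72 / 16392
   = 0.41


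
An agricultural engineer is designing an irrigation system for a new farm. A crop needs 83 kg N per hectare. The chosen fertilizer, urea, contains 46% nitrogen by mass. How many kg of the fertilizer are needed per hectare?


Rate = N_required / (N_content / 100)
     = 83 / (46 / 100)
     = 83 / 0.46
     = 180.43 kg/ha


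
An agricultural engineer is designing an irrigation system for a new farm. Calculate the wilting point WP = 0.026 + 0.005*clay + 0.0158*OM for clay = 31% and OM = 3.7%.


WP = 0.026 + 0.005*31 + 0.0158*3.7
   = 0.026 + 0.1550 + 0.0585
   = 0.2395


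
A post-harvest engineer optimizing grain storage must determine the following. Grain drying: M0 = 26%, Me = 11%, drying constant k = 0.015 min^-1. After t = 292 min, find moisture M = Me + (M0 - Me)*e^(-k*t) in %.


M = Me + (M0 - Me) * e^(-k*t)
  = 11 + (26 - 11) * e^(-0.015*292)
  = 11 + 15 * e^(-4.380)
  = 11 + 15 * 0.01253
  = 11 + 0.1879
  = 11.19%


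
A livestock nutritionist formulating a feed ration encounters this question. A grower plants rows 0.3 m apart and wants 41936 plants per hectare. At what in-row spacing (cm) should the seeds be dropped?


spacing = 10000 / (row_sp * density)
        = 10000 / (0.3 * 41936)
        = 10000 / 12580.80
        = 0.79486 m = 79.49 cm


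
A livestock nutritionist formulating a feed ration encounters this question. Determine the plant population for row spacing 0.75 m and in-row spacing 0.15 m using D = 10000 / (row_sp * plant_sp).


D = 10000 / (row_sp * plant_sp)
  = 10000 / (0.75 * 0.15)
  = 10000 / 0.1125
  = 88888.89 plants/ha


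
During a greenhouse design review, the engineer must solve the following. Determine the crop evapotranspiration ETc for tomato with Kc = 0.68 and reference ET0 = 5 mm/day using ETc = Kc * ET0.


ETc = Kc * ET0
    = 0.68 * 5
    = 3.40 mm/day


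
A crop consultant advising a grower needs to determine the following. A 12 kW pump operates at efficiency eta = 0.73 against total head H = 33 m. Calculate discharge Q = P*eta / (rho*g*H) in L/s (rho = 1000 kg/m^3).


Q = (P * 1000 * eta) / (rho * g * H)
  = (12 * 1000 * 0.73) / (1000 * 9.81 * 33)
  = 8760 / 323730
  = 0.02706 m^3/s = 27.06 L/s


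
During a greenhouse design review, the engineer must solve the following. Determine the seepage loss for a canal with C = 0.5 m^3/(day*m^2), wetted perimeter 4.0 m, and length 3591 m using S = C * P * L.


S = C * P * L
  = 0.5 * 4.0 * 3591
  = 7182 m^3/day


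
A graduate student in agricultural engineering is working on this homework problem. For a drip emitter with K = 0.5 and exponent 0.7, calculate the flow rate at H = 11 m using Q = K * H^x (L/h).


Q = K * H^x
  = 0.5 * 11^0.7
  = 0.5 * 5.3577
  = 2.68 L/h


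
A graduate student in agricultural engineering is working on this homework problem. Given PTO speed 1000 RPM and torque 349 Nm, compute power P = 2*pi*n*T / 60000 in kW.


P = 2*pi*n*T / 60000
  = 2*pi * 1000 * 349 / 60000
  = 2192831.67 / 60000
  = 36.55 kW


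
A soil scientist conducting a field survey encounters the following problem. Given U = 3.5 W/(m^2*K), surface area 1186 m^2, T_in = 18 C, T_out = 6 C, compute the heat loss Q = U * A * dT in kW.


dT = 18 - (6) = 12 K
Q = U * A * dT
  = 3.5 * 1186 * 12
  = 49812 W = 49.81 kW


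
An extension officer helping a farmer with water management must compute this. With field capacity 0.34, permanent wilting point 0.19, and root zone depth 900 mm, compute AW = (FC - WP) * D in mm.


AW = (FC - WP) * D
   = (0.34 - 0.19) * 900
   = 0.15 * 900
   = 135 mm


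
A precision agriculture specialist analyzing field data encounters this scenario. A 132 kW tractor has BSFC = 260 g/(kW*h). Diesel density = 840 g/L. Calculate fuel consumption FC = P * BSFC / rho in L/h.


FC = P * BSFC / rho_fuel
   = 132 * 260 / 840
   = 34320 / 840
   = 40.86 L/h


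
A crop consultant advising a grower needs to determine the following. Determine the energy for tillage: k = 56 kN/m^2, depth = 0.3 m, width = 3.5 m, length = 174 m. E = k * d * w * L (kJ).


E = k * d * w * L
  = 56 * 0.3 * 3.5 * 174
  = 10231.20 kJ


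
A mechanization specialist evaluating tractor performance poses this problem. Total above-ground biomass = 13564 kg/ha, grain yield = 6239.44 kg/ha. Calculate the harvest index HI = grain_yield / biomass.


HI = grain_yield / biomass
   = 6239.44 / 13564
   = 0.46


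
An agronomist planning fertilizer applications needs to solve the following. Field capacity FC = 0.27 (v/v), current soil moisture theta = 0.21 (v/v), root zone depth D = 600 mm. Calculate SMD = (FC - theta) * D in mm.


SMD = (FC - theta) * D
    = (0.27 - 0.21) * 600
    = 0.060 * 600
    = 36 mm


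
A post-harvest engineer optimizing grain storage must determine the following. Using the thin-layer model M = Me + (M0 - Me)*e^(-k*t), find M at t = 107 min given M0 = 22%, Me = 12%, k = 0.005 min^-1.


M = Me + (M0 - Me) * e^(-k*t)
  = 12 + (22 - 12) * e^(-0.005*107)
  = 12 + 10 * e^(-0.535)
  = 12 + 10 * 0.58567
  = 12 + 5.8567
  = 17.86%


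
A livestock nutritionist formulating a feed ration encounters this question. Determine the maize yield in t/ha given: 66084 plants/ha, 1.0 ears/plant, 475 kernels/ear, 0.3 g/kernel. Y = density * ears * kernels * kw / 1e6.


Y = density * ears * kernels * kw
  = 66084 * 1.0 * 475 * 0.3 g/ha
  = 9416970 g/ha
  = 9416.97 kg/ha = 9.42 t/ha


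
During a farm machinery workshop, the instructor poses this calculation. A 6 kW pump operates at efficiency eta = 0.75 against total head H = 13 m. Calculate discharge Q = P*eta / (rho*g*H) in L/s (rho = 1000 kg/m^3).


Q = (P * 1000 * eta) / (rho * g * H)
  = (6 * 1000 * 0.75) / (1000 * 9.81 * 13)
  = 4500 / 127530
  = 0.03529 m^3/s = 35.29 L/s


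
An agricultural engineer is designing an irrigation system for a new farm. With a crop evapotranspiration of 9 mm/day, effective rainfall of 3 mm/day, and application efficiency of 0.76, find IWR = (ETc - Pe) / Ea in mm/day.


IWR = (ETc - Pe) / Ea
    = (9 - 3) / 0.76
    = 6 / 0.76
    = 7.89 mm/day


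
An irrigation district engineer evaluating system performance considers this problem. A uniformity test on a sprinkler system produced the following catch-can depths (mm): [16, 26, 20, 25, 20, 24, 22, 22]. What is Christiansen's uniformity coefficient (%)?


xbar = 175 / 8 = 21.875
sum|xi - xbar| = 19.250
CU = 100 * (1 - 19.250 / (8 * 21.875))
   = 100 * (1 - 0.1100)
   = 89%


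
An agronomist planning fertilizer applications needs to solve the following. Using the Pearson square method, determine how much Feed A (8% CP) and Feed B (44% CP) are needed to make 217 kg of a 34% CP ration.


parts_A = CP_b - target = 44 - 34 = 10
parts_B = target - CP_a = 34 - 8 = 26
total_parts = 10 + 26 = 36
Feed A = 217 * 10 / 36 = 60.28 kg
Feed B = 217 * 26 / 36 = 156.72 kg

60.28 kg


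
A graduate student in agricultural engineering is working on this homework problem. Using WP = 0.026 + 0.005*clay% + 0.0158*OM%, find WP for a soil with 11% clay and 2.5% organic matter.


WP = 0.026 + 0.005*11 + 0.0158*2.5
   = 0.026 + 0.0550 + 0.0395
   = 0.1205


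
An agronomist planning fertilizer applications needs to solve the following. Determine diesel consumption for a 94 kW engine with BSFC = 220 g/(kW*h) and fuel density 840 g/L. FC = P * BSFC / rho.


FC = P * BSFC / rho_fuel
   = 94 * 220 / 840
   = 20680 / 840
   = 24.62 L/h


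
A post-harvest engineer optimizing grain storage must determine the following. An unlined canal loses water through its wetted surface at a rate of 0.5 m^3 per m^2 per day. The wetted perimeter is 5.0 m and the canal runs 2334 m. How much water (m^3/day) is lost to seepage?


S = C * P * L
  = 0.5 * 5.0 * 2334
  = 5835 m^3/day


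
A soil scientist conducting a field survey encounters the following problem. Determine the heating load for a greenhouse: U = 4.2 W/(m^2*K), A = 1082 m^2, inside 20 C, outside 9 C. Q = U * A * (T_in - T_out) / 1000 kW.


dT = 20 - (9) = 11 K
Q = U * A * dT
  = 4.2 * 1082 * 11
  = 49988.40 W = 49.99 kW
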